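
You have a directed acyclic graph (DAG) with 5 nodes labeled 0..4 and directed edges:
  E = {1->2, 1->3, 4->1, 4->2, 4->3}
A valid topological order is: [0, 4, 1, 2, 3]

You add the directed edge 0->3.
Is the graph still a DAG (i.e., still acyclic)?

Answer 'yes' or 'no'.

Given toposort: [0, 4, 1, 2, 3]
Position of 0: index 0; position of 3: index 4
New edge 0->3: forward
Forward edge: respects the existing order. Still a DAG, same toposort still valid.
Still a DAG? yes

Answer: yes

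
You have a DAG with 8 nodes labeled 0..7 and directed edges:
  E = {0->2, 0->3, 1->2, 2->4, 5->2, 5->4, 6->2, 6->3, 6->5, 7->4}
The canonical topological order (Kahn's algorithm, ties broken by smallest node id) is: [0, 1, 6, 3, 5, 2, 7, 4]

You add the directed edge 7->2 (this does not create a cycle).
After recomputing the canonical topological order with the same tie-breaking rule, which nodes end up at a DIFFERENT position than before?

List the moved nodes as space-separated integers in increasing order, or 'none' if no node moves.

Old toposort: [0, 1, 6, 3, 5, 2, 7, 4]
Added edge 7->2
Recompute Kahn (smallest-id tiebreak):
  initial in-degrees: [0, 0, 5, 2, 3, 1, 0, 0]
  ready (indeg=0): [0, 1, 6, 7]
  pop 0: indeg[2]->4; indeg[3]->1 | ready=[1, 6, 7] | order so far=[0]
  pop 1: indeg[2]->3 | ready=[6, 7] | order so far=[0, 1]
  pop 6: indeg[2]->2; indeg[3]->0; indeg[5]->0 | ready=[3, 5, 7] | order so far=[0, 1, 6]
  pop 3: no out-edges | ready=[5, 7] | order so far=[0, 1, 6, 3]
  pop 5: indeg[2]->1; indeg[4]->2 | ready=[7] | order so far=[0, 1, 6, 3, 5]
  pop 7: indeg[2]->0; indeg[4]->1 | ready=[2] | order so far=[0, 1, 6, 3, 5, 7]
  pop 2: indeg[4]->0 | ready=[4] | order so far=[0, 1, 6, 3, 5, 7, 2]
  pop 4: no out-edges | ready=[] | order so far=[0, 1, 6, 3, 5, 7, 2, 4]
New canonical toposort: [0, 1, 6, 3, 5, 7, 2, 4]
Compare positions:
  Node 0: index 0 -> 0 (same)
  Node 1: index 1 -> 1 (same)
  Node 2: index 5 -> 6 (moved)
  Node 3: index 3 -> 3 (same)
  Node 4: index 7 -> 7 (same)
  Node 5: index 4 -> 4 (same)
  Node 6: index 2 -> 2 (same)
  Node 7: index 6 -> 5 (moved)
Nodes that changed position: 2 7

Answer: 2 7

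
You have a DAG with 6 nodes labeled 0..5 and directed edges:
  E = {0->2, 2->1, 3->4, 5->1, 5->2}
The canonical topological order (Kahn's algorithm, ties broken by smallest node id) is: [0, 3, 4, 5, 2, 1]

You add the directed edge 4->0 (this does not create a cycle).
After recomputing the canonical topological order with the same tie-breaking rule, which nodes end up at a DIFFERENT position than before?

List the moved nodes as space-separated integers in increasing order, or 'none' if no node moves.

Old toposort: [0, 3, 4, 5, 2, 1]
Added edge 4->0
Recompute Kahn (smallest-id tiebreak):
  initial in-degrees: [1, 2, 2, 0, 1, 0]
  ready (indeg=0): [3, 5]
  pop 3: indeg[4]->0 | ready=[4, 5] | order so far=[3]
  pop 4: indeg[0]->0 | ready=[0, 5] | order so far=[3, 4]
  pop 0: indeg[2]->1 | ready=[5] | order so far=[3, 4, 0]
  pop 5: indeg[1]->1; indeg[2]->0 | ready=[2] | order so far=[3, 4, 0, 5]
  pop 2: indeg[1]->0 | ready=[1] | order so far=[3, 4, 0, 5, 2]
  pop 1: no out-edges | ready=[] | order so far=[3, 4, 0, 5, 2, 1]
New canonical toposort: [3, 4, 0, 5, 2, 1]
Compare positions:
  Node 0: index 0 -> 2 (moved)
  Node 1: index 5 -> 5 (same)
  Node 2: index 4 -> 4 (same)
  Node 3: index 1 -> 0 (moved)
  Node 4: index 2 -> 1 (moved)
  Node 5: index 3 -> 3 (same)
Nodes that changed position: 0 3 4

Answer: 0 3 4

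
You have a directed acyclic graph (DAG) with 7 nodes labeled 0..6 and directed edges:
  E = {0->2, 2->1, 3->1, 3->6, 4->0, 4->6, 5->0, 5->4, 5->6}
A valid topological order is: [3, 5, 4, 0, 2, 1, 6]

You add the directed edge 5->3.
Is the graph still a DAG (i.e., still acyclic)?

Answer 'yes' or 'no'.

Given toposort: [3, 5, 4, 0, 2, 1, 6]
Position of 5: index 1; position of 3: index 0
New edge 5->3: backward (u after v in old order)
Backward edge: old toposort is now invalid. Check if this creates a cycle.
Does 3 already reach 5? Reachable from 3: [1, 3, 6]. NO -> still a DAG (reorder needed).
Still a DAG? yes

Answer: yes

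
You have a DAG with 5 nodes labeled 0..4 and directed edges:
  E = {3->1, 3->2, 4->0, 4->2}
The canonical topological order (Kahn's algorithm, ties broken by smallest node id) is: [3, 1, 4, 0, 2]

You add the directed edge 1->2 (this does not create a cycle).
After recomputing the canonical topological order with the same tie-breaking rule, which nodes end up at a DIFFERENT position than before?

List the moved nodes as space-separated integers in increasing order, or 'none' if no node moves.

Answer: none

Derivation:
Old toposort: [3, 1, 4, 0, 2]
Added edge 1->2
Recompute Kahn (smallest-id tiebreak):
  initial in-degrees: [1, 1, 3, 0, 0]
  ready (indeg=0): [3, 4]
  pop 3: indeg[1]->0; indeg[2]->2 | ready=[1, 4] | order so far=[3]
  pop 1: indeg[2]->1 | ready=[4] | order so far=[3, 1]
  pop 4: indeg[0]->0; indeg[2]->0 | ready=[0, 2] | order so far=[3, 1, 4]
  pop 0: no out-edges | ready=[2] | order so far=[3, 1, 4, 0]
  pop 2: no out-edges | ready=[] | order so far=[3, 1, 4, 0, 2]
New canonical toposort: [3, 1, 4, 0, 2]
Compare positions:
  Node 0: index 3 -> 3 (same)
  Node 1: index 1 -> 1 (same)
  Node 2: index 4 -> 4 (same)
  Node 3: index 0 -> 0 (same)
  Node 4: index 2 -> 2 (same)
Nodes that changed position: none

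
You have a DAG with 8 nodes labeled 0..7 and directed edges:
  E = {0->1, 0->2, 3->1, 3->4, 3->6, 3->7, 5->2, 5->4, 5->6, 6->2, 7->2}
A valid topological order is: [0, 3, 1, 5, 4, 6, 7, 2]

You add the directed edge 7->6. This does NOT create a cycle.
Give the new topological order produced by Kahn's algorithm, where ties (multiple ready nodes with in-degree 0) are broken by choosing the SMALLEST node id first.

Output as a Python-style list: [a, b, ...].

Old toposort: [0, 3, 1, 5, 4, 6, 7, 2]
Added edge: 7->6
Position of 7 (6) > position of 6 (5). Must reorder: 7 must now come before 6.
Run Kahn's algorithm (break ties by smallest node id):
  initial in-degrees: [0, 2, 4, 0, 2, 0, 3, 1]
  ready (indeg=0): [0, 3, 5]
  pop 0: indeg[1]->1; indeg[2]->3 | ready=[3, 5] | order so far=[0]
  pop 3: indeg[1]->0; indeg[4]->1; indeg[6]->2; indeg[7]->0 | ready=[1, 5, 7] | order so far=[0, 3]
  pop 1: no out-edges | ready=[5, 7] | order so far=[0, 3, 1]
  pop 5: indeg[2]->2; indeg[4]->0; indeg[6]->1 | ready=[4, 7] | order so far=[0, 3, 1, 5]
  pop 4: no out-edges | ready=[7] | order so far=[0, 3, 1, 5, 4]
  pop 7: indeg[2]->1; indeg[6]->0 | ready=[6] | order so far=[0, 3, 1, 5, 4, 7]
  pop 6: indeg[2]->0 | ready=[2] | order so far=[0, 3, 1, 5, 4, 7, 6]
  pop 2: no out-edges | ready=[] | order so far=[0, 3, 1, 5, 4, 7, 6, 2]
  Result: [0, 3, 1, 5, 4, 7, 6, 2]

Answer: [0, 3, 1, 5, 4, 7, 6, 2]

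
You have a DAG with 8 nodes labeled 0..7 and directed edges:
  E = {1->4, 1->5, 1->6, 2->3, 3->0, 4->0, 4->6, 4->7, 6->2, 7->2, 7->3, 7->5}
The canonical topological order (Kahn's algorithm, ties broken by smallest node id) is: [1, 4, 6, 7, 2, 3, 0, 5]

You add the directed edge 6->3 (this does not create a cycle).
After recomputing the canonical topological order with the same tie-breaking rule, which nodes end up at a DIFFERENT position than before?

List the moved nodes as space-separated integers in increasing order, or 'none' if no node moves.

Answer: none

Derivation:
Old toposort: [1, 4, 6, 7, 2, 3, 0, 5]
Added edge 6->3
Recompute Kahn (smallest-id tiebreak):
  initial in-degrees: [2, 0, 2, 3, 1, 2, 2, 1]
  ready (indeg=0): [1]
  pop 1: indeg[4]->0; indeg[5]->1; indeg[6]->1 | ready=[4] | order so far=[1]
  pop 4: indeg[0]->1; indeg[6]->0; indeg[7]->0 | ready=[6, 7] | order so far=[1, 4]
  pop 6: indeg[2]->1; indeg[3]->2 | ready=[7] | order so far=[1, 4, 6]
  pop 7: indeg[2]->0; indeg[3]->1; indeg[5]->0 | ready=[2, 5] | order so far=[1, 4, 6, 7]
  pop 2: indeg[3]->0 | ready=[3, 5] | order so far=[1, 4, 6, 7, 2]
  pop 3: indeg[0]->0 | ready=[0, 5] | order so far=[1, 4, 6, 7, 2, 3]
  pop 0: no out-edges | ready=[5] | order so far=[1, 4, 6, 7, 2, 3, 0]
  pop 5: no out-edges | ready=[] | order so far=[1, 4, 6, 7, 2, 3, 0, 5]
New canonical toposort: [1, 4, 6, 7, 2, 3, 0, 5]
Compare positions:
  Node 0: index 6 -> 6 (same)
  Node 1: index 0 -> 0 (same)
  Node 2: index 4 -> 4 (same)
  Node 3: index 5 -> 5 (same)
  Node 4: index 1 -> 1 (same)
  Node 5: index 7 -> 7 (same)
  Node 6: index 2 -> 2 (same)
  Node 7: index 3 -> 3 (same)
Nodes that changed position: none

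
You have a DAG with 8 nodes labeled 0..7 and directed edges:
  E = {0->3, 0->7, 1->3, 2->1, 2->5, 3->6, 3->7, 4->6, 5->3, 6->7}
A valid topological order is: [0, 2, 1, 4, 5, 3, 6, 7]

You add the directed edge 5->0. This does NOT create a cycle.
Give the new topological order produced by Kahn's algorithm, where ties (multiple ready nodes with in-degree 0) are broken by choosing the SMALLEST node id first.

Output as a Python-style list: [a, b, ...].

Old toposort: [0, 2, 1, 4, 5, 3, 6, 7]
Added edge: 5->0
Position of 5 (4) > position of 0 (0). Must reorder: 5 must now come before 0.
Run Kahn's algorithm (break ties by smallest node id):
  initial in-degrees: [1, 1, 0, 3, 0, 1, 2, 3]
  ready (indeg=0): [2, 4]
  pop 2: indeg[1]->0; indeg[5]->0 | ready=[1, 4, 5] | order so far=[2]
  pop 1: indeg[3]->2 | ready=[4, 5] | order so far=[2, 1]
  pop 4: indeg[6]->1 | ready=[5] | order so far=[2, 1, 4]
  pop 5: indeg[0]->0; indeg[3]->1 | ready=[0] | order so far=[2, 1, 4, 5]
  pop 0: indeg[3]->0; indeg[7]->2 | ready=[3] | order so far=[2, 1, 4, 5, 0]
  pop 3: indeg[6]->0; indeg[7]->1 | ready=[6] | order so far=[2, 1, 4, 5, 0, 3]
  pop 6: indeg[7]->0 | ready=[7] | order so far=[2, 1, 4, 5, 0, 3, 6]
  pop 7: no out-edges | ready=[] | order so far=[2, 1, 4, 5, 0, 3, 6, 7]
  Result: [2, 1, 4, 5, 0, 3, 6, 7]

Answer: [2, 1, 4, 5, 0, 3, 6, 7]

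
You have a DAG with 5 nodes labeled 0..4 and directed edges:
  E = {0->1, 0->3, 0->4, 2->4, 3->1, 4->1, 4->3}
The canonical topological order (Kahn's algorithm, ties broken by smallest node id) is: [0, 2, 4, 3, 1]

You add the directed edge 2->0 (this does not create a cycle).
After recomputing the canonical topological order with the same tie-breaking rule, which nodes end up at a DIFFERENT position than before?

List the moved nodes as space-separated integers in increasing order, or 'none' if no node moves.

Answer: 0 2

Derivation:
Old toposort: [0, 2, 4, 3, 1]
Added edge 2->0
Recompute Kahn (smallest-id tiebreak):
  initial in-degrees: [1, 3, 0, 2, 2]
  ready (indeg=0): [2]
  pop 2: indeg[0]->0; indeg[4]->1 | ready=[0] | order so far=[2]
  pop 0: indeg[1]->2; indeg[3]->1; indeg[4]->0 | ready=[4] | order so far=[2, 0]
  pop 4: indeg[1]->1; indeg[3]->0 | ready=[3] | order so far=[2, 0, 4]
  pop 3: indeg[1]->0 | ready=[1] | order so far=[2, 0, 4, 3]
  pop 1: no out-edges | ready=[] | order so far=[2, 0, 4, 3, 1]
New canonical toposort: [2, 0, 4, 3, 1]
Compare positions:
  Node 0: index 0 -> 1 (moved)
  Node 1: index 4 -> 4 (same)
  Node 2: index 1 -> 0 (moved)
  Node 3: index 3 -> 3 (same)
  Node 4: index 2 -> 2 (same)
Nodes that changed position: 0 2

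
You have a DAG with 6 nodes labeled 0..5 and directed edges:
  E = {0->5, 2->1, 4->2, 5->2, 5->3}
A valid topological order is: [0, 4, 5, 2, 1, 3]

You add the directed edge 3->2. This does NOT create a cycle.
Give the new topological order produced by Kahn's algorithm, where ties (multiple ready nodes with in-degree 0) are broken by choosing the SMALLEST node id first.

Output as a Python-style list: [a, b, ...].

Old toposort: [0, 4, 5, 2, 1, 3]
Added edge: 3->2
Position of 3 (5) > position of 2 (3). Must reorder: 3 must now come before 2.
Run Kahn's algorithm (break ties by smallest node id):
  initial in-degrees: [0, 1, 3, 1, 0, 1]
  ready (indeg=0): [0, 4]
  pop 0: indeg[5]->0 | ready=[4, 5] | order so far=[0]
  pop 4: indeg[2]->2 | ready=[5] | order so far=[0, 4]
  pop 5: indeg[2]->1; indeg[3]->0 | ready=[3] | order so far=[0, 4, 5]
  pop 3: indeg[2]->0 | ready=[2] | order so far=[0, 4, 5, 3]
  pop 2: indeg[1]->0 | ready=[1] | order so far=[0, 4, 5, 3, 2]
  pop 1: no out-edges | ready=[] | order so far=[0, 4, 5, 3, 2, 1]
  Result: [0, 4, 5, 3, 2, 1]

Answer: [0, 4, 5, 3, 2, 1]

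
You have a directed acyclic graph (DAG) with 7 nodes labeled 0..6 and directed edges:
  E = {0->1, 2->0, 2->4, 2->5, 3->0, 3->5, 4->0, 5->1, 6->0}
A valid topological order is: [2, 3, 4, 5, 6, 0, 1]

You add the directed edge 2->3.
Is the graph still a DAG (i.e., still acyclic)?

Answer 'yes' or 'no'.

Answer: yes

Derivation:
Given toposort: [2, 3, 4, 5, 6, 0, 1]
Position of 2: index 0; position of 3: index 1
New edge 2->3: forward
Forward edge: respects the existing order. Still a DAG, same toposort still valid.
Still a DAG? yes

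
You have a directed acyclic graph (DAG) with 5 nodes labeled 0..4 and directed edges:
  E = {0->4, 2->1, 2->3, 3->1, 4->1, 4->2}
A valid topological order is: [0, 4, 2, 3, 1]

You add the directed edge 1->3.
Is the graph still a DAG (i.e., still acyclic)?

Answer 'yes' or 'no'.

Answer: no

Derivation:
Given toposort: [0, 4, 2, 3, 1]
Position of 1: index 4; position of 3: index 3
New edge 1->3: backward (u after v in old order)
Backward edge: old toposort is now invalid. Check if this creates a cycle.
Does 3 already reach 1? Reachable from 3: [1, 3]. YES -> cycle!
Still a DAG? no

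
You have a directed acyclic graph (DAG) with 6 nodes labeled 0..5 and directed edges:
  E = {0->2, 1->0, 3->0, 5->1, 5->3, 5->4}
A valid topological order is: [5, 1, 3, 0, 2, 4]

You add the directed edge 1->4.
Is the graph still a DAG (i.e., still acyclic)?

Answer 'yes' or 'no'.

Answer: yes

Derivation:
Given toposort: [5, 1, 3, 0, 2, 4]
Position of 1: index 1; position of 4: index 5
New edge 1->4: forward
Forward edge: respects the existing order. Still a DAG, same toposort still valid.
Still a DAG? yes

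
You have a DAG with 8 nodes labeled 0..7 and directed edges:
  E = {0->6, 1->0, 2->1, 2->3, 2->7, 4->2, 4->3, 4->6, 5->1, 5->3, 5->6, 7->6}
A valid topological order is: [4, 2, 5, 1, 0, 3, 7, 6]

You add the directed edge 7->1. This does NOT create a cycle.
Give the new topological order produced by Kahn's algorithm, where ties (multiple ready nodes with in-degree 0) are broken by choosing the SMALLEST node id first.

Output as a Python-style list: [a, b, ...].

Old toposort: [4, 2, 5, 1, 0, 3, 7, 6]
Added edge: 7->1
Position of 7 (6) > position of 1 (3). Must reorder: 7 must now come before 1.
Run Kahn's algorithm (break ties by smallest node id):
  initial in-degrees: [1, 3, 1, 3, 0, 0, 4, 1]
  ready (indeg=0): [4, 5]
  pop 4: indeg[2]->0; indeg[3]->2; indeg[6]->3 | ready=[2, 5] | order so far=[4]
  pop 2: indeg[1]->2; indeg[3]->1; indeg[7]->0 | ready=[5, 7] | order so far=[4, 2]
  pop 5: indeg[1]->1; indeg[3]->0; indeg[6]->2 | ready=[3, 7] | order so far=[4, 2, 5]
  pop 3: no out-edges | ready=[7] | order so far=[4, 2, 5, 3]
  pop 7: indeg[1]->0; indeg[6]->1 | ready=[1] | order so far=[4, 2, 5, 3, 7]
  pop 1: indeg[0]->0 | ready=[0] | order so far=[4, 2, 5, 3, 7, 1]
  pop 0: indeg[6]->0 | ready=[6] | order so far=[4, 2, 5, 3, 7, 1, 0]
  pop 6: no out-edges | ready=[] | order so far=[4, 2, 5, 3, 7, 1, 0, 6]
  Result: [4, 2, 5, 3, 7, 1, 0, 6]

Answer: [4, 2, 5, 3, 7, 1, 0, 6]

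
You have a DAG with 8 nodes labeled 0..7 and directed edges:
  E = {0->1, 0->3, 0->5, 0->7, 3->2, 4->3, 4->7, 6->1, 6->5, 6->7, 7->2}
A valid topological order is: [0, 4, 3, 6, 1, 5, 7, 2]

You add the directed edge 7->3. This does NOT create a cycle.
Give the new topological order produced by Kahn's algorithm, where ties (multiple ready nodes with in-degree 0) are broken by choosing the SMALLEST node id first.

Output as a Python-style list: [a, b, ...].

Old toposort: [0, 4, 3, 6, 1, 5, 7, 2]
Added edge: 7->3
Position of 7 (6) > position of 3 (2). Must reorder: 7 must now come before 3.
Run Kahn's algorithm (break ties by smallest node id):
  initial in-degrees: [0, 2, 2, 3, 0, 2, 0, 3]
  ready (indeg=0): [0, 4, 6]
  pop 0: indeg[1]->1; indeg[3]->2; indeg[5]->1; indeg[7]->2 | ready=[4, 6] | order so far=[0]
  pop 4: indeg[3]->1; indeg[7]->1 | ready=[6] | order so far=[0, 4]
  pop 6: indeg[1]->0; indeg[5]->0; indeg[7]->0 | ready=[1, 5, 7] | order so far=[0, 4, 6]
  pop 1: no out-edges | ready=[5, 7] | order so far=[0, 4, 6, 1]
  pop 5: no out-edges | ready=[7] | order so far=[0, 4, 6, 1, 5]
  pop 7: indeg[2]->1; indeg[3]->0 | ready=[3] | order so far=[0, 4, 6, 1, 5, 7]
  pop 3: indeg[2]->0 | ready=[2] | order so far=[0, 4, 6, 1, 5, 7, 3]
  pop 2: no out-edges | ready=[] | order so far=[0, 4, 6, 1, 5, 7, 3, 2]
  Result: [0, 4, 6, 1, 5, 7, 3, 2]

Answer: [0, 4, 6, 1, 5, 7, 3, 2]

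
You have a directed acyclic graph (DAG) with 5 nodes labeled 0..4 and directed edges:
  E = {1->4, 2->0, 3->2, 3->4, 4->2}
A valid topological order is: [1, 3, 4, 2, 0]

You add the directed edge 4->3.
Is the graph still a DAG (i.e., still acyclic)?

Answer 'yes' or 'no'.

Given toposort: [1, 3, 4, 2, 0]
Position of 4: index 2; position of 3: index 1
New edge 4->3: backward (u after v in old order)
Backward edge: old toposort is now invalid. Check if this creates a cycle.
Does 3 already reach 4? Reachable from 3: [0, 2, 3, 4]. YES -> cycle!
Still a DAG? no

Answer: no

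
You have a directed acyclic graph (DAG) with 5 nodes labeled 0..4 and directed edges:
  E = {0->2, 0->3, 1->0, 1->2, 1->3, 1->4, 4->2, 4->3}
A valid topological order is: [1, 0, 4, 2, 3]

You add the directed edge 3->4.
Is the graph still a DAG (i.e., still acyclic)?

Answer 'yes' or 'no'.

Given toposort: [1, 0, 4, 2, 3]
Position of 3: index 4; position of 4: index 2
New edge 3->4: backward (u after v in old order)
Backward edge: old toposort is now invalid. Check if this creates a cycle.
Does 4 already reach 3? Reachable from 4: [2, 3, 4]. YES -> cycle!
Still a DAG? no

Answer: no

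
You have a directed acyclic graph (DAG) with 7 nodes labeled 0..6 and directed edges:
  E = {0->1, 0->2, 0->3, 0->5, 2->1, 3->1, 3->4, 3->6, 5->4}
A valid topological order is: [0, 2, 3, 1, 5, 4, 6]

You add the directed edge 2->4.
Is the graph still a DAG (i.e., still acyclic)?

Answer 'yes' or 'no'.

Answer: yes

Derivation:
Given toposort: [0, 2, 3, 1, 5, 4, 6]
Position of 2: index 1; position of 4: index 5
New edge 2->4: forward
Forward edge: respects the existing order. Still a DAG, same toposort still valid.
Still a DAG? yes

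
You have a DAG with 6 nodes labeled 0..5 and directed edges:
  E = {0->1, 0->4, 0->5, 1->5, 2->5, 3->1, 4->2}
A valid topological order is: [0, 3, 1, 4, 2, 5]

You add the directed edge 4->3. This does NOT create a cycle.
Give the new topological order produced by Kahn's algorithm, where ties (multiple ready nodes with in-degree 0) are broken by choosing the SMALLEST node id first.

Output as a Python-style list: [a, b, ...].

Answer: [0, 4, 2, 3, 1, 5]

Derivation:
Old toposort: [0, 3, 1, 4, 2, 5]
Added edge: 4->3
Position of 4 (3) > position of 3 (1). Must reorder: 4 must now come before 3.
Run Kahn's algorithm (break ties by smallest node id):
  initial in-degrees: [0, 2, 1, 1, 1, 3]
  ready (indeg=0): [0]
  pop 0: indeg[1]->1; indeg[4]->0; indeg[5]->2 | ready=[4] | order so far=[0]
  pop 4: indeg[2]->0; indeg[3]->0 | ready=[2, 3] | order so far=[0, 4]
  pop 2: indeg[5]->1 | ready=[3] | order so far=[0, 4, 2]
  pop 3: indeg[1]->0 | ready=[1] | order so far=[0, 4, 2, 3]
  pop 1: indeg[5]->0 | ready=[5] | order so far=[0, 4, 2, 3, 1]
  pop 5: no out-edges | ready=[] | order so far=[0, 4, 2, 3, 1, 5]
  Result: [0, 4, 2, 3, 1, 5]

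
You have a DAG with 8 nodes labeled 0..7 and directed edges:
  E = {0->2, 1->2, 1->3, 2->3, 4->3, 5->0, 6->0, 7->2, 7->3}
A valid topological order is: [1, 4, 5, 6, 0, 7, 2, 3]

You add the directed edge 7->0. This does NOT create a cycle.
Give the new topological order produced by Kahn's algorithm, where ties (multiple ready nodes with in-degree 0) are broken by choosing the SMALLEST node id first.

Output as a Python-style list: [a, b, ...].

Old toposort: [1, 4, 5, 6, 0, 7, 2, 3]
Added edge: 7->0
Position of 7 (5) > position of 0 (4). Must reorder: 7 must now come before 0.
Run Kahn's algorithm (break ties by smallest node id):
  initial in-degrees: [3, 0, 3, 4, 0, 0, 0, 0]
  ready (indeg=0): [1, 4, 5, 6, 7]
  pop 1: indeg[2]->2; indeg[3]->3 | ready=[4, 5, 6, 7] | order so far=[1]
  pop 4: indeg[3]->2 | ready=[5, 6, 7] | order so far=[1, 4]
  pop 5: indeg[0]->2 | ready=[6, 7] | order so far=[1, 4, 5]
  pop 6: indeg[0]->1 | ready=[7] | order so far=[1, 4, 5, 6]
  pop 7: indeg[0]->0; indeg[2]->1; indeg[3]->1 | ready=[0] | order so far=[1, 4, 5, 6, 7]
  pop 0: indeg[2]->0 | ready=[2] | order so far=[1, 4, 5, 6, 7, 0]
  pop 2: indeg[3]->0 | ready=[3] | order so far=[1, 4, 5, 6, 7, 0, 2]
  pop 3: no out-edges | ready=[] | order so far=[1, 4, 5, 6, 7, 0, 2, 3]
  Result: [1, 4, 5, 6, 7, 0, 2, 3]

Answer: [1, 4, 5, 6, 7, 0, 2, 3]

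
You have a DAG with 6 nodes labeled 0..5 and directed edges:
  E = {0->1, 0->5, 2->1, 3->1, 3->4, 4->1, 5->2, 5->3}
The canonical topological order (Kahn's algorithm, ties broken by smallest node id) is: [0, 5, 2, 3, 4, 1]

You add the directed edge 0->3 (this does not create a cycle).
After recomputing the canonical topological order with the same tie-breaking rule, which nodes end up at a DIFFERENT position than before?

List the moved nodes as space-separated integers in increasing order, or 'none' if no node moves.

Answer: none

Derivation:
Old toposort: [0, 5, 2, 3, 4, 1]
Added edge 0->3
Recompute Kahn (smallest-id tiebreak):
  initial in-degrees: [0, 4, 1, 2, 1, 1]
  ready (indeg=0): [0]
  pop 0: indeg[1]->3; indeg[3]->1; indeg[5]->0 | ready=[5] | order so far=[0]
  pop 5: indeg[2]->0; indeg[3]->0 | ready=[2, 3] | order so far=[0, 5]
  pop 2: indeg[1]->2 | ready=[3] | order so far=[0, 5, 2]
  pop 3: indeg[1]->1; indeg[4]->0 | ready=[4] | order so far=[0, 5, 2, 3]
  pop 4: indeg[1]->0 | ready=[1] | order so far=[0, 5, 2, 3, 4]
  pop 1: no out-edges | ready=[] | order so far=[0, 5, 2, 3, 4, 1]
New canonical toposort: [0, 5, 2, 3, 4, 1]
Compare positions:
  Node 0: index 0 -> 0 (same)
  Node 1: index 5 -> 5 (same)
  Node 2: index 2 -> 2 (same)
  Node 3: index 3 -> 3 (same)
  Node 4: index 4 -> 4 (same)
  Node 5: index 1 -> 1 (same)
Nodes that changed position: none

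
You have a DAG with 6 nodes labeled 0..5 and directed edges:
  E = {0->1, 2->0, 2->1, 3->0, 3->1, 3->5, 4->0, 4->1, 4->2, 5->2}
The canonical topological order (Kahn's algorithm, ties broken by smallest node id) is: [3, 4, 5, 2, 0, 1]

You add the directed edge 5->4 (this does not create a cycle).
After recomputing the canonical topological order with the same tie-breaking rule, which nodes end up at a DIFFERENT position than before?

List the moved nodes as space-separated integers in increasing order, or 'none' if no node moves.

Old toposort: [3, 4, 5, 2, 0, 1]
Added edge 5->4
Recompute Kahn (smallest-id tiebreak):
  initial in-degrees: [3, 4, 2, 0, 1, 1]
  ready (indeg=0): [3]
  pop 3: indeg[0]->2; indeg[1]->3; indeg[5]->0 | ready=[5] | order so far=[3]
  pop 5: indeg[2]->1; indeg[4]->0 | ready=[4] | order so far=[3, 5]
  pop 4: indeg[0]->1; indeg[1]->2; indeg[2]->0 | ready=[2] | order so far=[3, 5, 4]
  pop 2: indeg[0]->0; indeg[1]->1 | ready=[0] | order so far=[3, 5, 4, 2]
  pop 0: indeg[1]->0 | ready=[1] | order so far=[3, 5, 4, 2, 0]
  pop 1: no out-edges | ready=[] | order so far=[3, 5, 4, 2, 0, 1]
New canonical toposort: [3, 5, 4, 2, 0, 1]
Compare positions:
  Node 0: index 4 -> 4 (same)
  Node 1: index 5 -> 5 (same)
  Node 2: index 3 -> 3 (same)
  Node 3: index 0 -> 0 (same)
  Node 4: index 1 -> 2 (moved)
  Node 5: index 2 -> 1 (moved)
Nodes that changed position: 4 5

Answer: 4 5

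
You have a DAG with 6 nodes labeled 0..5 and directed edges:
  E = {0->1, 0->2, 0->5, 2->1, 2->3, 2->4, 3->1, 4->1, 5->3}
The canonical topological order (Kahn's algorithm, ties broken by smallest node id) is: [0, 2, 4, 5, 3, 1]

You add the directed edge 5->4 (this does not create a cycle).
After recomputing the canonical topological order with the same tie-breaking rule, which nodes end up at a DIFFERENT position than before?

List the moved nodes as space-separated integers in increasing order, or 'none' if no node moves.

Answer: 3 4 5

Derivation:
Old toposort: [0, 2, 4, 5, 3, 1]
Added edge 5->4
Recompute Kahn (smallest-id tiebreak):
  initial in-degrees: [0, 4, 1, 2, 2, 1]
  ready (indeg=0): [0]
  pop 0: indeg[1]->3; indeg[2]->0; indeg[5]->0 | ready=[2, 5] | order so far=[0]
  pop 2: indeg[1]->2; indeg[3]->1; indeg[4]->1 | ready=[5] | order so far=[0, 2]
  pop 5: indeg[3]->0; indeg[4]->0 | ready=[3, 4] | order so far=[0, 2, 5]
  pop 3: indeg[1]->1 | ready=[4] | order so far=[0, 2, 5, 3]
  pop 4: indeg[1]->0 | ready=[1] | order so far=[0, 2, 5, 3, 4]
  pop 1: no out-edges | ready=[] | order so far=[0, 2, 5, 3, 4, 1]
New canonical toposort: [0, 2, 5, 3, 4, 1]
Compare positions:
  Node 0: index 0 -> 0 (same)
  Node 1: index 5 -> 5 (same)
  Node 2: index 1 -> 1 (same)
  Node 3: index 4 -> 3 (moved)
  Node 4: index 2 -> 4 (moved)
  Node 5: index 3 -> 2 (moved)
Nodes that changed position: 3 4 5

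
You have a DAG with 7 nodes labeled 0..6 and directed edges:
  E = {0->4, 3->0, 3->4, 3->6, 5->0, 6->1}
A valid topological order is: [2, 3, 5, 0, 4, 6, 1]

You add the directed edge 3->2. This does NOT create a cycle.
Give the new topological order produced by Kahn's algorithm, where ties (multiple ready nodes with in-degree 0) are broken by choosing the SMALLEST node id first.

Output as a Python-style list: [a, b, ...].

Old toposort: [2, 3, 5, 0, 4, 6, 1]
Added edge: 3->2
Position of 3 (1) > position of 2 (0). Must reorder: 3 must now come before 2.
Run Kahn's algorithm (break ties by smallest node id):
  initial in-degrees: [2, 1, 1, 0, 2, 0, 1]
  ready (indeg=0): [3, 5]
  pop 3: indeg[0]->1; indeg[2]->0; indeg[4]->1; indeg[6]->0 | ready=[2, 5, 6] | order so far=[3]
  pop 2: no out-edges | ready=[5, 6] | order so far=[3, 2]
  pop 5: indeg[0]->0 | ready=[0, 6] | order so far=[3, 2, 5]
  pop 0: indeg[4]->0 | ready=[4, 6] | order so far=[3, 2, 5, 0]
  pop 4: no out-edges | ready=[6] | order so far=[3, 2, 5, 0, 4]
  pop 6: indeg[1]->0 | ready=[1] | order so far=[3, 2, 5, 0, 4, 6]
  pop 1: no out-edges | ready=[] | order so far=[3, 2, 5, 0, 4, 6, 1]
  Result: [3, 2, 5, 0, 4, 6, 1]

Answer: [3, 2, 5, 0, 4, 6, 1]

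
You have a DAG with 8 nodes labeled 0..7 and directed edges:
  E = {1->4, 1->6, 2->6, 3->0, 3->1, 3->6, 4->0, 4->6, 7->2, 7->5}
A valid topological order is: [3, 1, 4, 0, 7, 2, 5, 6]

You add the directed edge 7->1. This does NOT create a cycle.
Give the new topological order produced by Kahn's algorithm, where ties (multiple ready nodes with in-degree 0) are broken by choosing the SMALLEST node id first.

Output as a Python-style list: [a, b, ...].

Answer: [3, 7, 1, 2, 4, 0, 5, 6]

Derivation:
Old toposort: [3, 1, 4, 0, 7, 2, 5, 6]
Added edge: 7->1
Position of 7 (4) > position of 1 (1). Must reorder: 7 must now come before 1.
Run Kahn's algorithm (break ties by smallest node id):
  initial in-degrees: [2, 2, 1, 0, 1, 1, 4, 0]
  ready (indeg=0): [3, 7]
  pop 3: indeg[0]->1; indeg[1]->1; indeg[6]->3 | ready=[7] | order so far=[3]
  pop 7: indeg[1]->0; indeg[2]->0; indeg[5]->0 | ready=[1, 2, 5] | order so far=[3, 7]
  pop 1: indeg[4]->0; indeg[6]->2 | ready=[2, 4, 5] | order so far=[3, 7, 1]
  pop 2: indeg[6]->1 | ready=[4, 5] | order so far=[3, 7, 1, 2]
  pop 4: indeg[0]->0; indeg[6]->0 | ready=[0, 5, 6] | order so far=[3, 7, 1, 2, 4]
  pop 0: no out-edges | ready=[5, 6] | order so far=[3, 7, 1, 2, 4, 0]
  pop 5: no out-edges | ready=[6] | order so far=[3, 7, 1, 2, 4, 0, 5]
  pop 6: no out-edges | ready=[] | order so far=[3, 7, 1, 2, 4, 0, 5, 6]
  Result: [3, 7, 1, 2, 4, 0, 5, 6]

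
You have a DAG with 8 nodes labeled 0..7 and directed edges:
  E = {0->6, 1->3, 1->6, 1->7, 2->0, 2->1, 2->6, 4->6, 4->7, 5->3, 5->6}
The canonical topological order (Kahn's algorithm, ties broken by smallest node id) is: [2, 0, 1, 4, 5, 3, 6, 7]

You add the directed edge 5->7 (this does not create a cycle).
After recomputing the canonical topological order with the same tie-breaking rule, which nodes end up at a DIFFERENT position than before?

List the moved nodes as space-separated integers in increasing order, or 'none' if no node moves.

Old toposort: [2, 0, 1, 4, 5, 3, 6, 7]
Added edge 5->7
Recompute Kahn (smallest-id tiebreak):
  initial in-degrees: [1, 1, 0, 2, 0, 0, 5, 3]
  ready (indeg=0): [2, 4, 5]
  pop 2: indeg[0]->0; indeg[1]->0; indeg[6]->4 | ready=[0, 1, 4, 5] | order so far=[2]
  pop 0: indeg[6]->3 | ready=[1, 4, 5] | order so far=[2, 0]
  pop 1: indeg[3]->1; indeg[6]->2; indeg[7]->2 | ready=[4, 5] | order so far=[2, 0, 1]
  pop 4: indeg[6]->1; indeg[7]->1 | ready=[5] | order so far=[2, 0, 1, 4]
  pop 5: indeg[3]->0; indeg[6]->0; indeg[7]->0 | ready=[3, 6, 7] | order so far=[2, 0, 1, 4, 5]
  pop 3: no out-edges | ready=[6, 7] | order so far=[2, 0, 1, 4, 5, 3]
  pop 6: no out-edges | ready=[7] | order so far=[2, 0, 1, 4, 5, 3, 6]
  pop 7: no out-edges | ready=[] | order so far=[2, 0, 1, 4, 5, 3, 6, 7]
New canonical toposort: [2, 0, 1, 4, 5, 3, 6, 7]
Compare positions:
  Node 0: index 1 -> 1 (same)
  Node 1: index 2 -> 2 (same)
  Node 2: index 0 -> 0 (same)
  Node 3: index 5 -> 5 (same)
  Node 4: index 3 -> 3 (same)
  Node 5: index 4 -> 4 (same)
  Node 6: index 6 -> 6 (same)
  Node 7: index 7 -> 7 (same)
Nodes that changed position: none

Answer: none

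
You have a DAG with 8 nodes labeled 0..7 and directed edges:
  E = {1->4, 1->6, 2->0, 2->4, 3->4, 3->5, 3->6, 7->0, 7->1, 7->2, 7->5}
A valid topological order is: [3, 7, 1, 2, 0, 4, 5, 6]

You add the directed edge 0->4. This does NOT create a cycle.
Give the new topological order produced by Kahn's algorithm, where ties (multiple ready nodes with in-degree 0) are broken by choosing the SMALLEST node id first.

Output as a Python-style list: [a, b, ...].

Old toposort: [3, 7, 1, 2, 0, 4, 5, 6]
Added edge: 0->4
Position of 0 (4) < position of 4 (5). Old order still valid.
Run Kahn's algorithm (break ties by smallest node id):
  initial in-degrees: [2, 1, 1, 0, 4, 2, 2, 0]
  ready (indeg=0): [3, 7]
  pop 3: indeg[4]->3; indeg[5]->1; indeg[6]->1 | ready=[7] | order so far=[3]
  pop 7: indeg[0]->1; indeg[1]->0; indeg[2]->0; indeg[5]->0 | ready=[1, 2, 5] | order so far=[3, 7]
  pop 1: indeg[4]->2; indeg[6]->0 | ready=[2, 5, 6] | order so far=[3, 7, 1]
  pop 2: indeg[0]->0; indeg[4]->1 | ready=[0, 5, 6] | order so far=[3, 7, 1, 2]
  pop 0: indeg[4]->0 | ready=[4, 5, 6] | order so far=[3, 7, 1, 2, 0]
  pop 4: no out-edges | ready=[5, 6] | order so far=[3, 7, 1, 2, 0, 4]
  pop 5: no out-edges | ready=[6] | order so far=[3, 7, 1, 2, 0, 4, 5]
  pop 6: no out-edges | ready=[] | order so far=[3, 7, 1, 2, 0, 4, 5, 6]
  Result: [3, 7, 1, 2, 0, 4, 5, 6]

Answer: [3, 7, 1, 2, 0, 4, 5, 6]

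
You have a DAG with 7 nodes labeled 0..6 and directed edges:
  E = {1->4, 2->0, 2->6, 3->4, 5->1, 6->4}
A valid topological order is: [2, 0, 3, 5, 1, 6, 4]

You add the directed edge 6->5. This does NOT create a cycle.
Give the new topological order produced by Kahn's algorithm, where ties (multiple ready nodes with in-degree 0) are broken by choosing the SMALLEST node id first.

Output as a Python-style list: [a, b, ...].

Answer: [2, 0, 3, 6, 5, 1, 4]

Derivation:
Old toposort: [2, 0, 3, 5, 1, 6, 4]
Added edge: 6->5
Position of 6 (5) > position of 5 (3). Must reorder: 6 must now come before 5.
Run Kahn's algorithm (break ties by smallest node id):
  initial in-degrees: [1, 1, 0, 0, 3, 1, 1]
  ready (indeg=0): [2, 3]
  pop 2: indeg[0]->0; indeg[6]->0 | ready=[0, 3, 6] | order so far=[2]
  pop 0: no out-edges | ready=[3, 6] | order so far=[2, 0]
  pop 3: indeg[4]->2 | ready=[6] | order so far=[2, 0, 3]
  pop 6: indeg[4]->1; indeg[5]->0 | ready=[5] | order so far=[2, 0, 3, 6]
  pop 5: indeg[1]->0 | ready=[1] | order so far=[2, 0, 3, 6, 5]
  pop 1: indeg[4]->0 | ready=[4] | order so far=[2, 0, 3, 6, 5, 1]
  pop 4: no out-edges | ready=[] | order so far=[2, 0, 3, 6, 5, 1, 4]
  Result: [2, 0, 3, 6, 5, 1, 4]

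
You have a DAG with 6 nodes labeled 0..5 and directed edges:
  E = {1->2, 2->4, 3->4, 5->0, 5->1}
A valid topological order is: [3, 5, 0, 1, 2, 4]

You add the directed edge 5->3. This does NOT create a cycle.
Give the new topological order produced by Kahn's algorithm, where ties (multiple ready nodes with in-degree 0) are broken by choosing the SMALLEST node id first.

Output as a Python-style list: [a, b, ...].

Old toposort: [3, 5, 0, 1, 2, 4]
Added edge: 5->3
Position of 5 (1) > position of 3 (0). Must reorder: 5 must now come before 3.
Run Kahn's algorithm (break ties by smallest node id):
  initial in-degrees: [1, 1, 1, 1, 2, 0]
  ready (indeg=0): [5]
  pop 5: indeg[0]->0; indeg[1]->0; indeg[3]->0 | ready=[0, 1, 3] | order so far=[5]
  pop 0: no out-edges | ready=[1, 3] | order so far=[5, 0]
  pop 1: indeg[2]->0 | ready=[2, 3] | order so far=[5, 0, 1]
  pop 2: indeg[4]->1 | ready=[3] | order so far=[5, 0, 1, 2]
  pop 3: indeg[4]->0 | ready=[4] | order so far=[5, 0, 1, 2, 3]
  pop 4: no out-edges | ready=[] | order so far=[5, 0, 1, 2, 3, 4]
  Result: [5, 0, 1, 2, 3, 4]

Answer: [5, 0, 1, 2, 3, 4]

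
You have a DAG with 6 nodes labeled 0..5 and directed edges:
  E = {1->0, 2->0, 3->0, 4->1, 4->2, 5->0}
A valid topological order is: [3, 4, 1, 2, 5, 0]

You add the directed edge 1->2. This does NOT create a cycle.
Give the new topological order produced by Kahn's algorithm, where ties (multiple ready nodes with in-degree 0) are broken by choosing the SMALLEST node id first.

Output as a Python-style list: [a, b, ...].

Old toposort: [3, 4, 1, 2, 5, 0]
Added edge: 1->2
Position of 1 (2) < position of 2 (3). Old order still valid.
Run Kahn's algorithm (break ties by smallest node id):
  initial in-degrees: [4, 1, 2, 0, 0, 0]
  ready (indeg=0): [3, 4, 5]
  pop 3: indeg[0]->3 | ready=[4, 5] | order so far=[3]
  pop 4: indeg[1]->0; indeg[2]->1 | ready=[1, 5] | order so far=[3, 4]
  pop 1: indeg[0]->2; indeg[2]->0 | ready=[2, 5] | order so far=[3, 4, 1]
  pop 2: indeg[0]->1 | ready=[5] | order so far=[3, 4, 1, 2]
  pop 5: indeg[0]->0 | ready=[0] | order so far=[3, 4, 1, 2, 5]
  pop 0: no out-edges | ready=[] | order so far=[3, 4, 1, 2, 5, 0]
  Result: [3, 4, 1, 2, 5, 0]

Answer: [3, 4, 1, 2, 5, 0]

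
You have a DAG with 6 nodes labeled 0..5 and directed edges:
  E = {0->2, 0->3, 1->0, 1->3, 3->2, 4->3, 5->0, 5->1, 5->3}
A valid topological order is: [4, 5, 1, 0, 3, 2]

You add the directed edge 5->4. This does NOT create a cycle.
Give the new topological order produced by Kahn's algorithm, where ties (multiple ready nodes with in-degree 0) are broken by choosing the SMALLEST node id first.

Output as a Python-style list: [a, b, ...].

Old toposort: [4, 5, 1, 0, 3, 2]
Added edge: 5->4
Position of 5 (1) > position of 4 (0). Must reorder: 5 must now come before 4.
Run Kahn's algorithm (break ties by smallest node id):
  initial in-degrees: [2, 1, 2, 4, 1, 0]
  ready (indeg=0): [5]
  pop 5: indeg[0]->1; indeg[1]->0; indeg[3]->3; indeg[4]->0 | ready=[1, 4] | order so far=[5]
  pop 1: indeg[0]->0; indeg[3]->2 | ready=[0, 4] | order so far=[5, 1]
  pop 0: indeg[2]->1; indeg[3]->1 | ready=[4] | order so far=[5, 1, 0]
  pop 4: indeg[3]->0 | ready=[3] | order so far=[5, 1, 0, 4]
  pop 3: indeg[2]->0 | ready=[2] | order so far=[5, 1, 0, 4, 3]
  pop 2: no out-edges | ready=[] | order so far=[5, 1, 0, 4, 3, 2]
  Result: [5, 1, 0, 4, 3, 2]

Answer: [5, 1, 0, 4, 3, 2]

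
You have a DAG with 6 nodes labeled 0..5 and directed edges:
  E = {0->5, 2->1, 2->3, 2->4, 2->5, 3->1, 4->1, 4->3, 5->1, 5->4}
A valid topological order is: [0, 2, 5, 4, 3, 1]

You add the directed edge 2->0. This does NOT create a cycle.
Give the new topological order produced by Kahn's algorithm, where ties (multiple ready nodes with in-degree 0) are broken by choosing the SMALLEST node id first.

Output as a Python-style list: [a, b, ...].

Old toposort: [0, 2, 5, 4, 3, 1]
Added edge: 2->0
Position of 2 (1) > position of 0 (0). Must reorder: 2 must now come before 0.
Run Kahn's algorithm (break ties by smallest node id):
  initial in-degrees: [1, 4, 0, 2, 2, 2]
  ready (indeg=0): [2]
  pop 2: indeg[0]->0; indeg[1]->3; indeg[3]->1; indeg[4]->1; indeg[5]->1 | ready=[0] | order so far=[2]
  pop 0: indeg[5]->0 | ready=[5] | order so far=[2, 0]
  pop 5: indeg[1]->2; indeg[4]->0 | ready=[4] | order so far=[2, 0, 5]
  pop 4: indeg[1]->1; indeg[3]->0 | ready=[3] | order so far=[2, 0, 5, 4]
  pop 3: indeg[1]->0 | ready=[1] | order so far=[2, 0, 5, 4, 3]
  pop 1: no out-edges | ready=[] | order so far=[2, 0, 5, 4, 3, 1]
  Result: [2, 0, 5, 4, 3, 1]

Answer: [2, 0, 5, 4, 3, 1]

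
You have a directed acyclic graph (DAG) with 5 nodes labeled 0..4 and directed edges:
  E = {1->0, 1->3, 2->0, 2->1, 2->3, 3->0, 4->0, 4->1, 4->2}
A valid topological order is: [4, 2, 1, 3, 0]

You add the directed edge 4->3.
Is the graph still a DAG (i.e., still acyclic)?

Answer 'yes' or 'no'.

Given toposort: [4, 2, 1, 3, 0]
Position of 4: index 0; position of 3: index 3
New edge 4->3: forward
Forward edge: respects the existing order. Still a DAG, same toposort still valid.
Still a DAG? yes

Answer: yes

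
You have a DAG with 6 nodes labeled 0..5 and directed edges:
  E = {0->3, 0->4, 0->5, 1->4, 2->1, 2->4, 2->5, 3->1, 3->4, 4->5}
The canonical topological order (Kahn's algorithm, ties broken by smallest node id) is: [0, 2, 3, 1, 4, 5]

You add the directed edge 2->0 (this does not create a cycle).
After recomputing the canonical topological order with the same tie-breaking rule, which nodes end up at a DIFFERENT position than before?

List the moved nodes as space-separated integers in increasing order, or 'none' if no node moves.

Answer: 0 2

Derivation:
Old toposort: [0, 2, 3, 1, 4, 5]
Added edge 2->0
Recompute Kahn (smallest-id tiebreak):
  initial in-degrees: [1, 2, 0, 1, 4, 3]
  ready (indeg=0): [2]
  pop 2: indeg[0]->0; indeg[1]->1; indeg[4]->3; indeg[5]->2 | ready=[0] | order so far=[2]
  pop 0: indeg[3]->0; indeg[4]->2; indeg[5]->1 | ready=[3] | order so far=[2, 0]
  pop 3: indeg[1]->0; indeg[4]->1 | ready=[1] | order so far=[2, 0, 3]
  pop 1: indeg[4]->0 | ready=[4] | order so far=[2, 0, 3, 1]
  pop 4: indeg[5]->0 | ready=[5] | order so far=[2, 0, 3, 1, 4]
  pop 5: no out-edges | ready=[] | order so far=[2, 0, 3, 1, 4, 5]
New canonical toposort: [2, 0, 3, 1, 4, 5]
Compare positions:
  Node 0: index 0 -> 1 (moved)
  Node 1: index 3 -> 3 (same)
  Node 2: index 1 -> 0 (moved)
  Node 3: index 2 -> 2 (same)
  Node 4: index 4 -> 4 (same)
  Node 5: index 5 -> 5 (same)
Nodes that changed position: 0 2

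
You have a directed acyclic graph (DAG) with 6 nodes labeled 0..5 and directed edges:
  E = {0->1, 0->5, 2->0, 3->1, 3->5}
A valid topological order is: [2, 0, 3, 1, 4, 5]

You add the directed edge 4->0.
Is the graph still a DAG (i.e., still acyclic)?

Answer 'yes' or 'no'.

Answer: yes

Derivation:
Given toposort: [2, 0, 3, 1, 4, 5]
Position of 4: index 4; position of 0: index 1
New edge 4->0: backward (u after v in old order)
Backward edge: old toposort is now invalid. Check if this creates a cycle.
Does 0 already reach 4? Reachable from 0: [0, 1, 5]. NO -> still a DAG (reorder needed).
Still a DAG? yes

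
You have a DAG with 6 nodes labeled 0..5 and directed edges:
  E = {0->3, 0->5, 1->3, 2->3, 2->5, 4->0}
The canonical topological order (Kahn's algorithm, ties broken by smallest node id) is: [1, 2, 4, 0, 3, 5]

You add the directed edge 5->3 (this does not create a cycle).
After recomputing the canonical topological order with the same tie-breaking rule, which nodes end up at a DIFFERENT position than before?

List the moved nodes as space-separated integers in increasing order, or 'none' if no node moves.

Old toposort: [1, 2, 4, 0, 3, 5]
Added edge 5->3
Recompute Kahn (smallest-id tiebreak):
  initial in-degrees: [1, 0, 0, 4, 0, 2]
  ready (indeg=0): [1, 2, 4]
  pop 1: indeg[3]->3 | ready=[2, 4] | order so far=[1]
  pop 2: indeg[3]->2; indeg[5]->1 | ready=[4] | order so far=[1, 2]
  pop 4: indeg[0]->0 | ready=[0] | order so far=[1, 2, 4]
  pop 0: indeg[3]->1; indeg[5]->0 | ready=[5] | order so far=[1, 2, 4, 0]
  pop 5: indeg[3]->0 | ready=[3] | order so far=[1, 2, 4, 0, 5]
  pop 3: no out-edges | ready=[] | order so far=[1, 2, 4, 0, 5, 3]
New canonical toposort: [1, 2, 4, 0, 5, 3]
Compare positions:
  Node 0: index 3 -> 3 (same)
  Node 1: index 0 -> 0 (same)
  Node 2: index 1 -> 1 (same)
  Node 3: index 4 -> 5 (moved)
  Node 4: index 2 -> 2 (same)
  Node 5: index 5 -> 4 (moved)
Nodes that changed position: 3 5

Answer: 3 5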